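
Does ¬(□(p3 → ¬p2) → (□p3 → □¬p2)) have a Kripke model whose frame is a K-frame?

Unsatisfiable

1. ¬(□(p3 → ¬p2) → (□p3 → □¬p2)), w0
2. □(p3 → ¬p2), w0   [¬→-rule on 1]
3. ¬(□p3 → □¬p2), w0   [¬→-rule on 1]
4. □p3, w0   [¬→-rule on 3]
5. ¬□¬p2, w0   [¬→-rule on 3]
6. p2, w1   [¬□-rule on 5: fresh world w1, w0Rw1]
7. p3 → ¬p2, w1   [□-rule on 2 via w0Rw1]
8. p3, w1   [□-rule on 4 via w0Rw1]
9. ¬p2, w1   [→-rule on 7 (branches; this branch)]
Accessibility: w0Rw1
Branch closes: p2 and ¬p2 both at w1.
All branches of the tableau close; one closing branch shown above.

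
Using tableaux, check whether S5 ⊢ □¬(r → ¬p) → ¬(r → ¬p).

Tableau for the negation ¬(□¬(r → ¬p) → ¬(r → ¬p)):
1. ¬(□¬(r → ¬p) → ¬(r → ¬p)), 0
2. □¬(r → ¬p), 0
3. r → ¬p, 0
4. ¬(r → ¬p), 0
5. r, 0
6. p, 0
7. ¬p, 0
Accessibility: 0R0
Branch closes: p and ¬p both at 0.
Every branch of the negation's tableau closes; the branch above is one of them.

Valid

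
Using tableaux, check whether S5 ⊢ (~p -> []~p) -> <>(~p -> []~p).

Tableau for the negation ~((~p -> []~p) -> <>(~p -> []~p)):
1. ~((~p -> []~p) -> <>(~p -> []~p)), 0
2. ~p -> []~p, 0   [~->-rule on 1]
3. ~<>(~p -> []~p), 0   [~->-rule on 1]
4. ~(~p -> []~p), 0   [~<>-rule on 3 via 0R0]
5. ~p, 0   [~->-rule on 4]
6. ~[]~p, 0   [~->-rule on 4]
7. []~p, 0   [->-rule on 2 (branches; this branch)]
8. p, 1   [~[]-rule on 6: fresh world 1, 0R1]
9. ~(~p -> []~p), 1   [~<>-rule on 3 via 0R1]
10. ~p, 1   [~->-rule on 9]
11. ~[]~p, 1   [~->-rule on 9]
Accessibility: 0R0, 0R1, 1R0, 1R1
Branch closes: p and ~p both at 1.
Every branch of the negation's tableau closes; the branch above is one of them.

Valid in S5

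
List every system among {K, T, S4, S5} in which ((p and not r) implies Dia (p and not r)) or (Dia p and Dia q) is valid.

T-tableau for the negation not (((p and not r) implies Dia (p and not r)) or (Dia p and Dia q)):
1. not (((p and not r) implies Dia (p and not r)) or (Dia p and Dia q)), w0
2. not ((p and not r) implies Dia (p and not r)), w0
3. not (Dia p and Dia q), w0
4. p and not r, w0
5. not Dia (p and not r), w0
6. p, w0
7. not r, w0
8. not (p and not r), w0
9. not Dia q, w0
10. not q, w0
11. r, w0
Accessibility: w0Rw0
Branch closes: r and not r both at w0.
Every branch closes (one shown): valid in T, hence also in S4, S5 (every theorem of T is a theorem of S4 and S5).
K-tableau for the negation not (((p and not r) implies Dia (p and not r)) or (Dia p and Dia q)):
1. not (((p and not r) implies Dia (p and not r)) or (Dia p and Dia q)), w0
2. not ((p and not r) implies Dia (p and not r)), w0
3. not (Dia p and Dia q), w0
4. p and not r, w0
5. not Dia (p and not r), w0
6. p, w0
7. not r, w0
8. not Dia q, w0
Complete open branch: countermodel on a K-frame, so not valid in K.

T, S4, S5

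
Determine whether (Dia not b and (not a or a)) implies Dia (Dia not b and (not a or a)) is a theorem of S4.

Yes, valid

Tableau for the negation not ((Dia not b and (not a or a)) implies Dia (Dia not b and (not a or a))):
1. not ((Dia not b and (not a or a)) implies Dia (Dia not b and (not a or a))), 0
2. Dia not b and (not a or a), 0
3. not Dia (Dia not b and (not a or a)), 0
4. Dia not b, 0
5. not a or a, 0
6. not (Dia not b and (not a or a)), 0
7. a, 0
8. not Dia not b, 0
9. b, 0
10. not b, 1
11. not (Dia not b and (not a or a)), 1
12. b, 1
Accessibility: 0R0, 0R1, 1R1
Branch closes: b and not b both at 1.
All branches of the negation close; one closing branch shown above.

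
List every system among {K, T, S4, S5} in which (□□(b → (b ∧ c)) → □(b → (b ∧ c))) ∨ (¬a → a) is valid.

T-tableau for the negation ¬((□□(b → (b ∧ c)) → □(b → (b ∧ c))) ∨ (¬a → a)):
1. ¬((□□(b → (b ∧ c)) → □(b → (b ∧ c))) ∨ (¬a → a)), u
2. ¬(□□(b → (b ∧ c)) → □(b → (b ∧ c))), u
3. ¬(¬a → a), u
4. □□(b → (b ∧ c)), u
5. ¬□(b → (b ∧ c)), u
6. ¬a, u
7. □(b → (b ∧ c)), u
8. b → (b ∧ c), u
9. b ∧ c, u
10. b, u
11. c, u
12. ¬(b → (b ∧ c)), v
13. b, v
14. ¬(b ∧ c), v
15. □(b → (b ∧ c)), v
16. b → (b ∧ c), v
17. ¬c, v
18. b ∧ c, v
19. c, v
Accessibility: uRu, uRv, vRv
Branch closes: c and ¬c both at v.
Every branch closes (one shown): valid in T, hence also in S4, S5 (every theorem of T is a theorem of S4 and S5).
K-tableau for the negation ¬((□□(b → (b ∧ c)) → □(b → (b ∧ c))) ∨ (¬a → a)):
1. ¬((□□(b → (b ∧ c)) → □(b → (b ∧ c))) ∨ (¬a → a)), u
2. ¬(□□(b → (b ∧ c)) → □(b → (b ∧ c))), u
3. ¬(¬a → a), u
4. □□(b → (b ∧ c)), u
5. ¬□(b → (b ∧ c)), u
6. ¬a, u
7. ¬(b → (b ∧ c)), v
8. b, v
9. ¬(b ∧ c), v
10. □(b → (b ∧ c)), v
11. ¬c, v
Accessibility: uRv
Complete open branch: countermodel on a K-frame, so not valid in K.

T, S4, S5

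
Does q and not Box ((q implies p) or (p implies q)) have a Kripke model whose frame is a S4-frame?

1. q and not Box ((q implies p) or (p implies q)), u
2. q, u
3. not Box ((q implies p) or (p implies q)), u
4. not ((q implies p) or (p implies q)), v
5. not (q implies p), v
6. not (p implies q), v
7. q, v
8. not p, v
9. p, v
10. not q, v
Accessibility: uRu, uRv, vRv
Branch closes: p and not p both at v.
Every branch closes; the branch above is one of them.

Unsatisfiable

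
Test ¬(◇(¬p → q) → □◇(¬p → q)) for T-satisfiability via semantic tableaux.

1. ¬(◇(¬p → q) → □◇(¬p → q)), u
2. ◇(¬p → q), u
3. ¬□◇(¬p → q), u
4. ¬p → q, v
5. q, v
6. ¬◇(¬p → q), w
7. ¬(¬p → q), w
8. ¬p, w
9. ¬q, w
Accessibility: uRu, uRv, uRw, vRv, wRw

Yes, satisfiable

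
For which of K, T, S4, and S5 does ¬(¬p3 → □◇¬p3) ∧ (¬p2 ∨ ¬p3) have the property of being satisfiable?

K, T, S4

S5-tableau for the formula:
1. ¬(¬p3 → □◇¬p3) ∧ (¬p2 ∨ ¬p3), u
2. ¬(¬p3 → □◇¬p3), u
3. ¬p2 ∨ ¬p3, u
4. ¬p3, u
5. ¬□◇¬p3, u
6. ¬◇¬p3, v
7. p3, u
Accessibility: uRu, uRv, vRu, vRv
Branch closes: p3 and ¬p3 both at u.
Every branch closes (one shown): unsatisfiable in S5.
S4-tableau for the formula:
1. ¬(¬p3 → □◇¬p3) ∧ (¬p2 ∨ ¬p3), u
2. ¬(¬p3 → □◇¬p3), u
3. ¬p2 ∨ ¬p3, u
4. ¬p3, u
5. ¬□◇¬p3, u
6. ¬◇¬p3, v
7. p3, v
Accessibility: uRu, uRv, vRv
Complete open branch: satisfiable in S4, hence also in K, T (this S4-model is also a K-model and a T-model).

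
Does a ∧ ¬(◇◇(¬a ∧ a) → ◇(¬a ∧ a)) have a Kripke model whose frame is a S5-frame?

1. a ∧ ¬(◇◇(¬a ∧ a) → ◇(¬a ∧ a)), w0
2. a, w0   [∧-rule on 1]
3. ¬(◇◇(¬a ∧ a) → ◇(¬a ∧ a)), w0   [∧-rule on 1]
4. ◇◇(¬a ∧ a), w0   [¬→-rule on 3]
5. ¬◇(¬a ∧ a), w0   [¬→-rule on 3]
6. ¬(¬a ∧ a), w0   [¬◇-rule on 5 via w0Rw0]
7. ◇(¬a ∧ a), w1   [◇-rule on 4: fresh world w1, w0Rw1]
8. ¬(¬a ∧ a), w1   [¬◇-rule on 5 via w0Rw1]
9. ¬a, w1   [¬∧-rule on 8 (branches; this branch)]
10. ¬a ∧ a, w2   [◇-rule on 7: fresh world w2, w1Rw2]
11. ¬a, w2   [∧-rule on 10]
12. a, w2   [∧-rule on 10]
Accessibility: w0Rw0, w0Rw1, w0Rw2, w1Rw0, w1Rw1, w1Rw2, w2Rw0, w2Rw1, w2Rw2
Branch closes: a and ¬a both at w2.
Every branch closes; the branch above is one of them.

No, unsatisfiable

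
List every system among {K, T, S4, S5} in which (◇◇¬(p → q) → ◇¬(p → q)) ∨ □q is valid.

T-tableau for the negation ¬((◇◇¬(p → q) → ◇¬(p → q)) ∨ □q):
1. ¬((◇◇¬(p → q) → ◇¬(p → q)) ∨ □q), w0
2. ¬(◇◇¬(p → q) → ◇¬(p → q)), w0
3. ¬□q, w0
4. ◇◇¬(p → q), w0
5. ¬◇¬(p → q), w0
6. p → q, w0
7. q, w0
8. ¬q, w1
9. p → q, w1
10. ¬p, w1
11. ◇¬(p → q), w2
12. p → q, w2
13. q, w2
14. ¬(p → q), w3
15. p, w3
16. ¬q, w3
Accessibility: w0Rw0, w0Rw1, w0Rw2, w1Rw1, w2Rw2, w2Rw3, w3Rw3
Complete open branch: countermodel on a T-frame, so not valid in T, nor in K (the same frame is also a K-frame).
S4-tableau for the negation ¬((◇◇¬(p → q) → ◇¬(p → q)) ∨ □q):
1. ¬((◇◇¬(p → q) → ◇¬(p → q)) ∨ □q), w0
2. ¬(◇◇¬(p → q) → ◇¬(p → q)), w0
3. ¬□q, w0
4. ◇◇¬(p → q), w0
5. ¬◇¬(p → q), w0
6. p → q, w0
7. q, w0
8. ¬q, w1
9. p → q, w1
10. ¬p, w1
11. ◇¬(p → q), w2
12. p → q, w2
13. q, w2
14. ¬(p → q), w3
15. p, w3
16. ¬q, w3
17. p → q, w3
18. q, w3
Accessibility: w0Rw0, w0Rw1, w0Rw2, w0Rw3, w1Rw1, w2Rw2, w2Rw3, w3Rw3
Branch closes: q and ¬q both at w3.
Every branch closes (one shown): valid in S4, hence also in S5 (every theorem of S4 is a theorem of S5).

S4, S5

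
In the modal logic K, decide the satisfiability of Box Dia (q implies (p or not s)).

Satisfiable

1. Box Dia (q implies (p or not s)), w0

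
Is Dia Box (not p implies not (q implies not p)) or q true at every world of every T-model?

Invalid (countermodel exists)

Tableau for the negation not (Dia Box (not p implies not (q implies not p)) or q):
1. not (Dia Box (not p implies not (q implies not p)) or q), 0
2. not Dia Box (not p implies not (q implies not p)), 0
3. not q, 0
4. not Box (not p implies not (q implies not p)), 0
5. not (not p implies not (q implies not p)), 1
6. not p, 1
7. q implies not p, 1
8. not Box (not p implies not (q implies not p)), 1
9. not (not p implies not (q implies not p)), 2
10. not p, 2
11. q implies not p, 2
Accessibility: 0R0, 0R1, 1R1, 1R2, 2R2
The negation has an open branch (countermodel exists).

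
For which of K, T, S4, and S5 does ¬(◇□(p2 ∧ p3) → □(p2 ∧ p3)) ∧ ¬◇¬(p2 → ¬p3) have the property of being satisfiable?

K

T-tableau for the formula:
1. ¬(◇□(p2 ∧ p3) → □(p2 ∧ p3)) ∧ ¬◇¬(p2 → ¬p3), u
2. ¬(◇□(p2 ∧ p3) → □(p2 ∧ p3)), u   [∧-rule on 1]
3. ¬◇¬(p2 → ¬p3), u   [∧-rule on 1]
4. ◇□(p2 ∧ p3), u   [¬→-rule on 2]
5. ¬□(p2 ∧ p3), u   [¬→-rule on 2]
6. p2 → ¬p3, u   [¬◇-rule on 3 via uRu]
7. ¬p3, u   [→-rule on 6 (branches; this branch)]
8. □(p2 ∧ p3), v   [◇-rule on 4: fresh world v, uRv]
9. p2 → ¬p3, v   [¬◇-rule on 3 via uRv]
10. p2 ∧ p3, v   [□-rule on 8 via vRv]
11. p2, v   [∧-rule on 10]
12. p3, v   [∧-rule on 10]
13. ¬p3, v   [→-rule on 9 (branches; this branch)]
Accessibility: uRu, uRv, vRv
Branch closes: p3 and ¬p3 both at v.
Every branch closes (one shown): unsatisfiable in T, hence also in S4, S5 (every S4/S5-frame is a T-frame).
K-tableau for the formula:
1. ¬(◇□(p2 ∧ p3) → □(p2 ∧ p3)) ∧ ¬◇¬(p2 → ¬p3), u
2. ¬(◇□(p2 ∧ p3) → □(p2 ∧ p3)), u   [∧-rule on 1]
3. ¬◇¬(p2 → ¬p3), u   [∧-rule on 1]
4. ◇□(p2 ∧ p3), u   [¬→-rule on 2]
5. ¬□(p2 ∧ p3), u   [¬→-rule on 2]
6. □(p2 ∧ p3), v   [◇-rule on 4: fresh world v, uRv]
7. p2 → ¬p3, v   [¬◇-rule on 3 via uRv]
8. ¬p3, v   [→-rule on 7 (branches; this branch)]
9. ¬(p2 ∧ p3), w   [¬□-rule on 5: fresh world w, uRw]
10. p2 → ¬p3, w   [¬◇-rule on 3 via uRw]
11. ¬p3, w   [¬∧-rule on 9 (branches; this branch)]
Accessibility: uRv, uRw
Complete open branch: satisfiable in K.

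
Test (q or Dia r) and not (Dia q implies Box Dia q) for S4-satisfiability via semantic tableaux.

Yes, satisfiable

1. (q or Dia r) and not (Dia q implies Box Dia q), u
2. q or Dia r, u   [and-rule on 1]
3. not (Dia q implies Box Dia q), u   [and-rule on 1]
4. Dia q, u   [neg-implies-rule on 3]
5. not Box Dia q, u   [neg-implies-rule on 3]
6. Dia r, u   [or-rule on 2 (branches; this branch)]
7. q, v   [Dia-rule on 4: fresh world v, uRv]
8. not Dia q, w   [neg-Box-rule on 5: fresh world w, uRw]
9. not q, w   [neg-Dia-rule on 8 via wRw]
10. r, x   [Dia-rule on 6: fresh world x, uRx]
Accessibility: uRu, uRv, uRw, uRx, vRv, wRw, xRx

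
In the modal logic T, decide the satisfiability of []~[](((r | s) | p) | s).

Satisfiable

1. []~[](((r | s) | p) | s), 0
2. ~[](((r | s) | p) | s), 0
3. ~(((r | s) | p) | s), 1
4. ~((r | s) | p), 1
5. ~s, 1
6. ~(r | s), 1
7. ~p, 1
8. ~r, 1
9. ~[](((r | s) | p) | s), 1
10. ~(((r | s) | p) | s), 2
11. ~((r | s) | p), 2
12. ~s, 2
13. ~(r | s), 2
14. ~p, 2
15. ~r, 2
Accessibility: 0R0, 0R1, 1R1, 1R2, 2R2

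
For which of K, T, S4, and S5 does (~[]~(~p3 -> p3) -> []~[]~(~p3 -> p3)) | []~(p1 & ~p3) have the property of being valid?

S5

S4-tableau for the negation ~((~[]~(~p3 -> p3) -> []~[]~(~p3 -> p3)) | []~(p1 & ~p3)):
1. ~((~[]~(~p3 -> p3) -> []~[]~(~p3 -> p3)) | []~(p1 & ~p3)), w0
2. ~(~[]~(~p3 -> p3) -> []~[]~(~p3 -> p3)), w0
3. ~[]~(p1 & ~p3), w0
4. ~[]~(~p3 -> p3), w0
5. ~[]~[]~(~p3 -> p3), w0
6. p1 & ~p3, w1
7. p1, w1
8. ~p3, w1
9. ~p3 -> p3, w2
10. p3, w2
11. []~(~p3 -> p3), w3
12. ~(~p3 -> p3), w3
13. ~p3, w3
Accessibility: w0Rw0, w0Rw1, w0Rw2, w0Rw3, w1Rw1, w2Rw2, w3Rw3
Complete open branch: countermodel on an S4-frame, so not valid in S4, nor in K, T (the same frame is also a K-frame and a T-frame).
S5-tableau for the negation ~((~[]~(~p3 -> p3) -> []~[]~(~p3 -> p3)) | []~(p1 & ~p3)):
1. ~((~[]~(~p3 -> p3) -> []~[]~(~p3 -> p3)) | []~(p1 & ~p3)), w0
2. ~(~[]~(~p3 -> p3) -> []~[]~(~p3 -> p3)), w0
3. ~[]~(p1 & ~p3), w0
4. ~[]~(~p3 -> p3), w0
5. ~[]~[]~(~p3 -> p3), w0
6. p1 & ~p3, w1
7. p1, w1
8. ~p3, w1
9. ~p3 -> p3, w2
10. p3, w2
11. []~(~p3 -> p3), w3
12. ~(~p3 -> p3), w0
13. ~p3, w0
14. ~(~p3 -> p3), w1
15. ~(~p3 -> p3), w2
16. ~p3, w2
Accessibility: w0Rw0, w0Rw1, w0Rw2, w0Rw3, w1Rw0, w1Rw1, w1Rw2, w1Rw3, w2Rw0, w2Rw1, w2Rw2, w2Rw3, w3Rw0, w3Rw1, w3Rw2, w3Rw3
Branch closes: p3 and ~p3 both at w2.
Every branch closes (one shown): valid in S5.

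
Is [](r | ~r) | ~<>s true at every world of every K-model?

Valid

Tableau for the negation ~([](r | ~r) | ~<>s):
1. ~([](r | ~r) | ~<>s), u
2. ~[](r | ~r), u
3. <>s, u
4. ~(r | ~r), v
5. ~r, v
6. r, v
Accessibility: uRv
Branch closes: r and ~r both at v.
All branches of the negation close; one closing branch shown above.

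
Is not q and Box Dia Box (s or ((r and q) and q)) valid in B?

Not valid

Tableau for the negation not (not q and Box Dia Box (s or ((r and q) and q))):
1. not (not q and Box Dia Box (s or ((r and q) and q))), 0
2. not Box Dia Box (s or ((r and q) and q)), 0   [neg-and-rule on 1 (branches; this branch)]
3. not Dia Box (s or ((r and q) and q)), 1   [neg-Box-rule on 2: fresh world 1, 0R1]
4. not Box (s or ((r and q) and q)), 0   [neg-Dia-rule on 3 via 1R0]
5. not Box (s or ((r and q) and q)), 1   [neg-Dia-rule on 3 via 1R1]
6. not (s or ((r and q) and q)), 2   [neg-Box-rule on 4: fresh world 2, 0R2]
7. not s, 2   [neg-or-rule on 6]
8. not ((r and q) and q), 2   [neg-or-rule on 6]
9. not q, 2   [neg-and-rule on 8 (branches; this branch)]
10. not (s or ((r and q) and q)), 3   [neg-Box-rule on 5: fresh world 3, 1R3]
11. not s, 3   [neg-or-rule on 10]
12. not ((r and q) and q), 3   [neg-or-rule on 10]
13. not Box (s or ((r and q) and q)), 3   [neg-Dia-rule on 3 via 1R3]
14. not q, 3   [neg-and-rule on 12 (branches; this branch)]
15. not (s or ((r and q) and q)), 4   [neg-Box-rule on 13: fresh world 4, 3R4]
16. not s, 4   [neg-or-rule on 15]
17. not ((r and q) and q), 4   [neg-or-rule on 15]
18. not q, 4   [neg-and-rule on 17 (branches; this branch)]
Accessibility: 0R0, 0R1, 0R2, 1R0, 1R1, 1R3, 2R0, 2R2, 3R1, 3R3, 3R4, 4R3, 4R4
The negation has an open branch (countermodel exists).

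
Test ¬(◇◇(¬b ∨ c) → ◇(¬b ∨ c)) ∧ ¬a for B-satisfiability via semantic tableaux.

Yes, satisfiable

1. ¬(◇◇(¬b ∨ c) → ◇(¬b ∨ c)) ∧ ¬a, w0
2. ¬(◇◇(¬b ∨ c) → ◇(¬b ∨ c)), w0
3. ¬a, w0
4. ◇◇(¬b ∨ c), w0
5. ¬◇(¬b ∨ c), w0
6. ¬(¬b ∨ c), w0
7. b, w0
8. ¬c, w0
9. ◇(¬b ∨ c), w1
10. ¬(¬b ∨ c), w1
11. b, w1
12. ¬c, w1
13. ¬b ∨ c, w2
14. c, w2
Accessibility: w0Rw0, w0Rw1, w1Rw0, w1Rw1, w1Rw2, w2Rw1, w2Rw2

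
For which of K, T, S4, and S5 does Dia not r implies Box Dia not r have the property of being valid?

S4-tableau for the negation not (Dia not r implies Box Dia not r):
1. not (Dia not r implies Box Dia not r), 0
2. Dia not r, 0
3. not Box Dia not r, 0
4. not r, 1
5. not Dia not r, 2
6. r, 2
Accessibility: 0R0, 0R1, 0R2, 1R1, 2R2
Complete open branch: countermodel on an S4-frame, so not valid in S4, nor in K, T (the same frame is also a K-frame and a T-frame).
S5-tableau for the negation not (Dia not r implies Box Dia not r):
1. not (Dia not r implies Box Dia not r), 0
2. Dia not r, 0
3. not Box Dia not r, 0
4. not r, 1
5. not Dia not r, 2
6. r, 0
7. r, 1
Accessibility: 0R0, 0R1, 0R2, 1R0, 1R1, 1R2, 2R0, 2R1, 2R2
Branch closes: r and not r both at 1.
Every branch closes (one shown): valid in S5.

S5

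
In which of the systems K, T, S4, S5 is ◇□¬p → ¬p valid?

S5

S5-tableau for the negation ¬(◇□¬p → ¬p):
1. ¬(◇□¬p → ¬p), 0
2. ◇□¬p, 0   [¬→-rule on 1]
3. p, 0   [¬→-rule on 1]
4. □¬p, 1   [◇-rule on 2: fresh world 1, 0R1]
5. ¬p, 0   [□-rule on 4 via 1R0]
Accessibility: 0R0, 0R1, 1R0, 1R1
Branch closes: p and ¬p both at 0.
Every branch closes (one shown): valid in S5.
S4-tableau for the negation ¬(◇□¬p → ¬p):
1. ¬(◇□¬p → ¬p), 0
2. ◇□¬p, 0   [¬→-rule on 1]
3. p, 0   [¬→-rule on 1]
4. □¬p, 1   [◇-rule on 2: fresh world 1, 0R1]
5. ¬p, 1   [□-rule on 4 via 1R1]
Accessibility: 0R0, 0R1, 1R1
Complete open branch: countermodel on an S4-frame, so not valid in S4, nor in K, T (the same frame is also a K-frame and a T-frame).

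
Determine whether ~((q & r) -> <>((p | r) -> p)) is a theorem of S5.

Tableau for the negation (q & r) -> <>((p | r) -> p):
1. (q & r) -> <>((p | r) -> p), w0
2. <>((p | r) -> p), w0
3. (p | r) -> p, w1
4. p, w1
Accessibility: w0Rw0, w0Rw1, w1Rw0, w1Rw1
The negation has an open branch (countermodel exists).

No, not valid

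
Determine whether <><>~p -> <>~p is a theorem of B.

No, not valid

Tableau for the negation ~(<><>~p -> <>~p):
1. ~(<><>~p -> <>~p), 0
2. <><>~p, 0
3. ~<>~p, 0
4. p, 0
5. <>~p, 1
6. p, 1
7. ~p, 2
Accessibility: 0R0, 0R1, 1R0, 1R1, 1R2, 2R1, 2R2
The negation has an open branch (countermodel exists).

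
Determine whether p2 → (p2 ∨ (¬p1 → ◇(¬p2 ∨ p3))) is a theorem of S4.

Tableau for the negation ¬(p2 → (p2 ∨ (¬p1 → ◇(¬p2 ∨ p3)))):
1. ¬(p2 → (p2 ∨ (¬p1 → ◇(¬p2 ∨ p3)))), w0
2. p2, w0   [¬→-rule on 1]
3. ¬(p2 ∨ (¬p1 → ◇(¬p2 ∨ p3))), w0   [¬→-rule on 1]
4. ¬p2, w0   [¬∨-rule on 3]
5. ¬(¬p1 → ◇(¬p2 ∨ p3)), w0   [¬∨-rule on 3]
Accessibility: w0Rw0
Branch closes: p2 and ¬p2 both at w0.
All branches of the negation close; one closing branch shown above.

Valid in S4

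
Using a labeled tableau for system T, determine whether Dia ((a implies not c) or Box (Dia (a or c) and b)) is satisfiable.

Satisfiable

1. Dia ((a implies not c) or Box (Dia (a or c) and b)), u
2. (a implies not c) or Box (Dia (a or c) and b), v   [Dia-rule on 1: fresh world v, uRv]
3. Box (Dia (a or c) and b), v   [or-rule on 2 (branches; this branch)]
4. Dia (a or c) and b, v   [Box-rule on 3 via vRv]
5. Dia (a or c), v   [and-rule on 4]
6. b, v   [and-rule on 4]
7. a or c, w   [Dia-rule on 5: fresh world w, vRw]
8. Dia (a or c) and b, w   [Box-rule on 3 via vRw]
9. Dia (a or c), w   [and-rule on 8]
10. b, w   [and-rule on 8]
11. c, w   [or-rule on 7 (branches; this branch)]
12. a or c, x   [Dia-rule on 9: fresh world x, wRx]
13. c, x   [or-rule on 12 (branches; this branch)]
Accessibility: uRu, uRv, vRv, vRw, wRw, wRx, xRx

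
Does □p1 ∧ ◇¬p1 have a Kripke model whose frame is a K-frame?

1. □p1 ∧ ◇¬p1, w0
2. □p1, w0
3. ◇¬p1, w0
4. ¬p1, w1
5. p1, w1
Accessibility: w0Rw1
Branch closes: p1 and ¬p1 both at w1.
Every branch closes; the branch above is one of them.

Unsatisfiable (every branch closes)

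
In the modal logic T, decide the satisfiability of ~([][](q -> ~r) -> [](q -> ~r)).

Unsatisfiable

1. ~([][](q -> ~r) -> [](q -> ~r)), 0
2. [][](q -> ~r), 0
3. ~[](q -> ~r), 0
4. [](q -> ~r), 0
5. q -> ~r, 0
6. ~r, 0
7. ~(q -> ~r), 1
8. q, 1
9. r, 1
10. [](q -> ~r), 1
11. q -> ~r, 1
12. ~r, 1
Accessibility: 0R0, 0R1, 1R1
Branch closes: r and ~r both at 1.
(One branch shown.) All branches close.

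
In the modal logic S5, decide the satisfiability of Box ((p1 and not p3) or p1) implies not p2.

Satisfiable

1. Box ((p1 and not p3) or p1) implies not p2, u
2. not p2, u   [implies-rule on 1 (branches; this branch)]
Accessibility: uRu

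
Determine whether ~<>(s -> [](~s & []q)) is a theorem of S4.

Tableau for the negation <>(s -> [](~s & []q)):
1. <>(s -> [](~s & []q)), u
2. s -> [](~s & []q), v
3. [](~s & []q), v
4. ~s & []q, v
5. ~s, v
6. []q, v
7. q, v
Accessibility: uRu, uRv, vRv
The negation has an open branch (countermodel exists).

No, not valid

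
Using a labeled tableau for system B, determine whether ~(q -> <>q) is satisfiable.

Unsatisfiable

1. ~(q -> <>q), u
2. q, u
3. ~<>q, u
4. ~q, u
Accessibility: uRu
Branch closes: q and ~q both at u.
Every branch closes; the branch above is one of them.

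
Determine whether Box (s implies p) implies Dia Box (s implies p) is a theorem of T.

Yes, valid

Tableau for the negation not (Box (s implies p) implies Dia Box (s implies p)):
1. not (Box (s implies p) implies Dia Box (s implies p)), w0
2. Box (s implies p), w0
3. not Dia Box (s implies p), w0
4. s implies p, w0
5. not Box (s implies p), w0
6. p, w0
7. not (s implies p), w1
8. s, w1
9. not p, w1
10. s implies p, w1
11. not Box (s implies p), w1
12. p, w1
Accessibility: w0Rw0, w0Rw1, w1Rw1
Branch closes: p and not p both at w1.
All branches of the negation close; one closing branch shown above.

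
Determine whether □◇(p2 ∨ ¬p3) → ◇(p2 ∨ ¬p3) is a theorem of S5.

Tableau for the negation ¬(□◇(p2 ∨ ¬p3) → ◇(p2 ∨ ¬p3)):
1. ¬(□◇(p2 ∨ ¬p3) → ◇(p2 ∨ ¬p3)), u
2. □◇(p2 ∨ ¬p3), u   [¬→-rule on 1]
3. ¬◇(p2 ∨ ¬p3), u   [¬→-rule on 1]
4. ◇(p2 ∨ ¬p3), u   [□-rule on 2 via uRu]
5. ¬(p2 ∨ ¬p3), u   [¬◇-rule on 3 via uRu]
6. ¬p2, u   [¬∨-rule on 5]
7. p3, u   [¬∨-rule on 5]
8. p2 ∨ ¬p3, v   [◇-rule on 4: fresh world v, uRv]
9. ◇(p2 ∨ ¬p3), v   [□-rule on 2 via uRv]
10. ¬(p2 ∨ ¬p3), v   [¬◇-rule on 3 via uRv]
11. ¬p2, v   [¬∨-rule on 10]
12. p3, v   [¬∨-rule on 10]
13. ¬p3, v   [∨-rule on 8 (branches; this branch)]
Accessibility: uRu, uRv, vRu, vRv
Branch closes: p3 and ¬p3 both at v.
Every branch of the negation's tableau closes; the branch above is one of them.

Valid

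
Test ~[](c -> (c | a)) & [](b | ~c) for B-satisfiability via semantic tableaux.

No, unsatisfiable

1. ~[](c -> (c | a)) & [](b | ~c), 0
2. ~[](c -> (c | a)), 0
3. [](b | ~c), 0
4. b | ~c, 0
5. ~c, 0
6. ~(c -> (c | a)), 1
7. c, 1
8. ~(c | a), 1
9. ~c, 1
10. ~a, 1
Accessibility: 0R0, 0R1, 1R0, 1R1
Branch closes: c and ~c both at 1.
Every branch closes; the branch above is one of them.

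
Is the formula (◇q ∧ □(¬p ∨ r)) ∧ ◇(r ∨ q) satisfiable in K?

1. (◇q ∧ □(¬p ∨ r)) ∧ ◇(r ∨ q), w0
2. ◇q ∧ □(¬p ∨ r), w0
3. ◇(r ∨ q), w0
4. ◇q, w0
5. □(¬p ∨ r), w0
6. r ∨ q, w1
7. ¬p ∨ r, w1
8. q, w1
9. r, w1
10. q, w2
11. ¬p ∨ r, w2
12. r, w2
Accessibility: w0Rw1, w0Rw2

Satisfiable (open branch found)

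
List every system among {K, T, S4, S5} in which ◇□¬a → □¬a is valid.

S5-tableau for the negation ¬(◇□¬a → □¬a):
1. ¬(◇□¬a → □¬a), w0
2. ◇□¬a, w0
3. ¬□¬a, w0
4. □¬a, w1
5. ¬a, w0
6. ¬a, w1
7. a, w2
8. ¬a, w2
Accessibility: w0Rw0, w0Rw1, w0Rw2, w1Rw0, w1Rw1, w1Rw2, w2Rw0, w2Rw1, w2Rw2
Branch closes: a and ¬a both at w2.
Every branch closes (one shown): valid in S5.
S4-tableau for the negation ¬(◇□¬a → □¬a):
1. ¬(◇□¬a → □¬a), w0
2. ◇□¬a, w0
3. ¬□¬a, w0
4. □¬a, w1
5. ¬a, w1
6. a, w2
Accessibility: w0Rw0, w0Rw1, w0Rw2, w1Rw1, w2Rw2
Complete open branch: countermodel on an S4-frame, so not valid in S4, nor in K, T (the same frame is also a K-frame and a T-frame).

S5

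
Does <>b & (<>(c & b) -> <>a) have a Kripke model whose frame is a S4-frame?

Satisfiable (open branch found)

1. <>b & (<>(c & b) -> <>a), 0
2. <>b, 0   [&-rule on 1]
3. <>(c & b) -> <>a, 0   [&-rule on 1]
4. <>a, 0   [->-rule on 3 (branches; this branch)]
5. b, 1   [<>-rule on 2: fresh world 1, 0R1]
6. a, 2   [<>-rule on 4: fresh world 2, 0R2]
Accessibility: 0R0, 0R1, 0R2, 1R1, 2R2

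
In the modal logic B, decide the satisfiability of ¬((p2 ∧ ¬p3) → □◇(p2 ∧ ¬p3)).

No, unsatisfiable

1. ¬((p2 ∧ ¬p3) → □◇(p2 ∧ ¬p3)), w0
2. p2 ∧ ¬p3, w0
3. ¬□◇(p2 ∧ ¬p3), w0
4. p2, w0
5. ¬p3, w0
6. ¬◇(p2 ∧ ¬p3), w1
7. ¬(p2 ∧ ¬p3), w0
8. ¬(p2 ∧ ¬p3), w1
9. p3, w0
Accessibility: w0Rw0, w0Rw1, w1Rw0, w1Rw1
Branch closes: p3 and ¬p3 both at w0.
All branches of the tableau close; one closing branch shown above.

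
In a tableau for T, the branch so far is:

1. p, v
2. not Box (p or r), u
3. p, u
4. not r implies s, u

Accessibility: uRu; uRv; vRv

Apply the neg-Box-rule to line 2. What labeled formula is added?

a fresh world w with uRw, and not (p or r) at w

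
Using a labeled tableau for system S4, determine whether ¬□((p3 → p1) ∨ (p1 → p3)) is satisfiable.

1. ¬□((p3 → p1) ∨ (p1 → p3)), 0
2. ¬((p3 → p1) ∨ (p1 → p3)), 1
3. ¬(p3 → p1), 1
4. ¬(p1 → p3), 1
5. p3, 1
6. ¬p1, 1
7. p1, 1
8. ¬p3, 1
Accessibility: 0R0, 0R1, 1R1
Branch closes: p1 and ¬p1 both at 1.
All branches of the tableau close; one closing branch shown above.

No, unsatisfiable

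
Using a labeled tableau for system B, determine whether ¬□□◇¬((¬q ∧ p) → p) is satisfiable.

Satisfiable (open branch found)

1. ¬□□◇¬((¬q ∧ p) → p), u
2. ¬□◇¬((¬q ∧ p) → p), v   [¬□-rule on 1: fresh world v, uRv]
3. ¬◇¬((¬q ∧ p) → p), w   [¬□-rule on 2: fresh world w, vRw]
4. (¬q ∧ p) → p, v   [¬◇-rule on 3 via wRv]
5. (¬q ∧ p) → p, w   [¬◇-rule on 3 via wRw]
6. p, v   [→-rule on 4 (branches; this branch)]
7. p, w   [→-rule on 5 (branches; this branch)]
Accessibility: uRu, uRv, vRu, vRv, vRw, wRv, wRw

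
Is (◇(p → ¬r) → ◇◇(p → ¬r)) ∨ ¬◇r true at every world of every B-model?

Valid in B

Tableau for the negation ¬((◇(p → ¬r) → ◇◇(p → ¬r)) ∨ ¬◇r):
1. ¬((◇(p → ¬r) → ◇◇(p → ¬r)) ∨ ¬◇r), u
2. ¬(◇(p → ¬r) → ◇◇(p → ¬r)), u   [¬∨-rule on 1]
3. ◇r, u   [¬∨-rule on 1]
4. ◇(p → ¬r), u   [¬→-rule on 2]
5. ¬◇◇(p → ¬r), u   [¬→-rule on 2]
6. ¬◇(p → ¬r), u   [¬◇-rule on 5 via uRu]
7. ¬(p → ¬r), u   [¬◇-rule on 6 via uRu]
8. p, u   [¬→-rule on 7]
9. r, u   [¬→-rule on 7]
10. r, v   [◇-rule on 3: fresh world v, uRv]
11. ¬◇(p → ¬r), v   [¬◇-rule on 5 via uRv]
12. ¬(p → ¬r), v   [¬◇-rule on 6 via uRv]
13. p, v   [¬→-rule on 12]
14. p → ¬r, w   [◇-rule on 4: fresh world w, uRw]
15. ¬◇(p → ¬r), w   [¬◇-rule on 5 via uRw]
16. ¬(p → ¬r), w   [¬◇-rule on 6 via uRw]
17. p, w   [¬→-rule on 16]
18. r, w   [¬→-rule on 16]
19. ¬r, w   [→-rule on 14 (branches; this branch)]
Accessibility: uRu, uRv, uRw, vRu, vRv, wRu, wRw
Branch closes: r and ¬r both at w.
All branches of the negation close; one closing branch shown above.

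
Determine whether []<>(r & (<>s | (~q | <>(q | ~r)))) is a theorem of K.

Tableau for the negation ~[]<>(r & (<>s | (~q | <>(q | ~r)))):
1. ~[]<>(r & (<>s | (~q | <>(q | ~r)))), w0
2. ~<>(r & (<>s | (~q | <>(q | ~r)))), w1
Accessibility: w0Rw1
The negation has an open branch (countermodel exists).

Invalid (countermodel exists)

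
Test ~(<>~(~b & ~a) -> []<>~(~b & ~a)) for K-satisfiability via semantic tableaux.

Yes, satisfiable

1. ~(<>~(~b & ~a) -> []<>~(~b & ~a)), u
2. <>~(~b & ~a), u   [~->-rule on 1]
3. ~[]<>~(~b & ~a), u   [~->-rule on 1]
4. ~(~b & ~a), v   [<>-rule on 2: fresh world v, uRv]
5. a, v   [~&-rule on 4 (branches; this branch)]
6. ~<>~(~b & ~a), w   [~[]-rule on 3: fresh world w, uRw]
Accessibility: uRv, uRw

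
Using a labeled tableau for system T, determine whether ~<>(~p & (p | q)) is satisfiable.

Satisfiable

1. ~<>(~p & (p | q)), 0
2. ~(~p & (p | q)), 0
3. ~(p | q), 0
4. ~p, 0
5. ~q, 0
Accessibility: 0R0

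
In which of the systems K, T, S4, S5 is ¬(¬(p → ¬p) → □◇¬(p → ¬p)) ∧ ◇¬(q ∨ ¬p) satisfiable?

S4-tableau for the formula:
1. ¬(¬(p → ¬p) → □◇¬(p → ¬p)) ∧ ◇¬(q ∨ ¬p), 0
2. ¬(¬(p → ¬p) → □◇¬(p → ¬p)), 0   [∧-rule on 1]
3. ◇¬(q ∨ ¬p), 0   [∧-rule on 1]
4. ¬(p → ¬p), 0   [¬→-rule on 2]
5. ¬□◇¬(p → ¬p), 0   [¬→-rule on 2]
6. p, 0   [¬→-rule on 4]
7. ¬(q ∨ ¬p), 1   [◇-rule on 3: fresh world 1, 0R1]
8. ¬q, 1   [¬∨-rule on 7]
9. p, 1   [¬∨-rule on 7]
10. ¬◇¬(p → ¬p), 2   [¬□-rule on 5: fresh world 2, 0R2]
11. p → ¬p, 2   [¬◇-rule on 10 via 2R2]
12. ¬p, 2   [→-rule on 11 (branches; this branch)]
Accessibility: 0R0, 0R1, 0R2, 1R1, 2R2
Complete open branch: satisfiable in S4, hence also in K, T (this S4-model is also a K-model and a T-model).
S5-tableau for the formula:
1. ¬(¬(p → ¬p) → □◇¬(p → ¬p)) ∧ ◇¬(q ∨ ¬p), 0
2. ¬(¬(p → ¬p) → □◇¬(p → ¬p)), 0   [∧-rule on 1]
3. ◇¬(q ∨ ¬p), 0   [∧-rule on 1]
4. ¬(p → ¬p), 0   [¬→-rule on 2]
5. ¬□◇¬(p → ¬p), 0   [¬→-rule on 2]
6. p, 0   [¬→-rule on 4]
7. ¬(q ∨ ¬p), 1   [◇-rule on 3: fresh world 1, 0R1]
8. ¬q, 1   [¬∨-rule on 7]
9. p, 1   [¬∨-rule on 7]
10. ¬◇¬(p → ¬p), 2   [¬□-rule on 5: fresh world 2, 0R2]
11. p → ¬p, 0   [¬◇-rule on 10 via 2R0]
12. p → ¬p, 1   [¬◇-rule on 10 via 2R1]
13. p → ¬p, 2   [¬◇-rule on 10 via 2R2]
14. ¬p, 0   [→-rule on 11 (branches; this branch)]
Accessibility: 0R0, 0R1, 0R2, 1R0, 1R1, 1R2, 2R0, 2R1, 2R2
Branch closes: p and ¬p both at 0.
Every branch closes (one shown): unsatisfiable in S5.

K, T, S4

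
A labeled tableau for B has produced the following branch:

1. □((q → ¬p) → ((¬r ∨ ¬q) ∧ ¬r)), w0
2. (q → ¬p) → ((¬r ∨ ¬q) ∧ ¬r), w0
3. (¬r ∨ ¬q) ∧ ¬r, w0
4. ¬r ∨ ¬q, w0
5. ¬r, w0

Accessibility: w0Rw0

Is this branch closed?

There is no literal clash: for every atom and world, at most one sign appears.

Open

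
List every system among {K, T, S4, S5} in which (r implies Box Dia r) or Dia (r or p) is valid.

K-tableau for the negation not ((r implies Box Dia r) or Dia (r or p)):
1. not ((r implies Box Dia r) or Dia (r or p)), 0
2. not (r implies Box Dia r), 0   [neg-or-rule on 1]
3. not Dia (r or p), 0   [neg-or-rule on 1]
4. r, 0   [neg-implies-rule on 2]
5. not Box Dia r, 0   [neg-implies-rule on 2]
6. not Dia r, 1   [neg-Box-rule on 5: fresh world 1, 0R1]
7. not (r or p), 1   [neg-Dia-rule on 3 via 0R1]
8. not r, 1   [neg-or-rule on 7]
9. not p, 1   [neg-or-rule on 7]
Accessibility: 0R1
Complete open branch: countermodel on a K-frame, so not valid in K.
T-tableau for the negation not ((r implies Box Dia r) or Dia (r or p)):
1. not ((r implies Box Dia r) or Dia (r or p)), 0
2. not (r implies Box Dia r), 0   [neg-or-rule on 1]
3. not Dia (r or p), 0   [neg-or-rule on 1]
4. r, 0   [neg-implies-rule on 2]
5. not Box Dia r, 0   [neg-implies-rule on 2]
6. not (r or p), 0   [neg-Dia-rule on 3 via 0R0]
7. not r, 0   [neg-or-rule on 6]
8. not p, 0   [neg-or-rule on 6]
Accessibility: 0R0
Branch closes: r and not r both at 0.
Every branch closes (one shown): valid in T, hence also in S4, S5 (every theorem of T is a theorem of S4 and S5).

T, S4, S5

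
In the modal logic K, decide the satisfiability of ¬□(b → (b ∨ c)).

1. ¬□(b → (b ∨ c)), u
2. ¬(b → (b ∨ c)), v
3. b, v
4. ¬(b ∨ c), v
5. ¬b, v
6. ¬c, v
Accessibility: uRv
Branch closes: b and ¬b both at v.
All branches of the tableau close; one closing branch shown above.

Unsatisfiable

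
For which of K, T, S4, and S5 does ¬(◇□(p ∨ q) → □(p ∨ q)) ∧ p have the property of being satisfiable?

S5-tableau for the formula:
1. ¬(◇□(p ∨ q) → □(p ∨ q)) ∧ p, w0
2. ¬(◇□(p ∨ q) → □(p ∨ q)), w0   [∧-rule on 1]
3. p, w0   [∧-rule on 1]
4. ◇□(p ∨ q), w0   [¬→-rule on 2]
5. ¬□(p ∨ q), w0   [¬→-rule on 2]
6. □(p ∨ q), w1   [◇-rule on 4: fresh world w1, w0Rw1]
7. p ∨ q, w0   [□-rule on 6 via w1Rw0]
8. p ∨ q, w1   [□-rule on 6 via w1Rw1]
9. q, w0   [∨-rule on 7 (branches; this branch)]
10. q, w1   [∨-rule on 8 (branches; this branch)]
11. ¬(p ∨ q), w2   [¬□-rule on 5: fresh world w2, w0Rw2]
12. ¬p, w2   [¬∨-rule on 11]
13. ¬q, w2   [¬∨-rule on 11]
14. p ∨ q, w2   [□-rule on 6 via w1Rw2]
15. q, w2   [∨-rule on 14 (branches; this branch)]
Accessibility: w0Rw0, w0Rw1, w0Rw2, w1Rw0, w1Rw1, w1Rw2, w2Rw0, w2Rw1, w2Rw2
Branch closes: q and ¬q both at w2.
Every branch closes (one shown): unsatisfiable in S5.
S4-tableau for the formula:
1. ¬(◇□(p ∨ q) → □(p ∨ q)) ∧ p, w0
2. ¬(◇□(p ∨ q) → □(p ∨ q)), w0   [∧-rule on 1]
3. p, w0   [∧-rule on 1]
4. ◇□(p ∨ q), w0   [¬→-rule on 2]
5. ¬□(p ∨ q), w0   [¬→-rule on 2]
6. □(p ∨ q), w1   [◇-rule on 4: fresh world w1, w0Rw1]
7. p ∨ q, w1   [□-rule on 6 via w1Rw1]
8. q, w1   [∨-rule on 7 (branches; this branch)]
9. ¬(p ∨ q), w2   [¬□-rule on 5: fresh world w2, w0Rw2]
10. ¬p, w2   [¬∨-rule on 9]
11. ¬q, w2   [¬∨-rule on 9]
Accessibility: w0Rw0, w0Rw1, w0Rw2, w1Rw1, w2Rw2
Complete open branch: satisfiable in S4, hence also in K, T (this S4-model is also a K-model and a T-model).

K, T, S4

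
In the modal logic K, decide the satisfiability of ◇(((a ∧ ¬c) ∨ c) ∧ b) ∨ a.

Satisfiable (open branch found)

1. ◇(((a ∧ ¬c) ∨ c) ∧ b) ∨ a, w0
2. a, w0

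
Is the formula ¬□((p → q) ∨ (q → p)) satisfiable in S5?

1. ¬□((p → q) ∨ (q → p)), u
2. ¬((p → q) ∨ (q → p)), v
3. ¬(p → q), v
4. ¬(q → p), v
5. p, v
6. ¬q, v
7. q, v
8. ¬p, v
Accessibility: uRu, uRv, vRu, vRv
Branch closes: q and ¬q both at v.
(One branch shown.) All branches close.

Unsatisfiable (every branch closes)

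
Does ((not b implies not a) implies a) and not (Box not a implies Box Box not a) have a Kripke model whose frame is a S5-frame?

Unsatisfiable (every branch closes)

1. ((not b implies not a) implies a) and not (Box not a implies Box Box not a), w0
2. (not b implies not a) implies a, w0
3. not (Box not a implies Box Box not a), w0
4. Box not a, w0
5. not Box Box not a, w0
6. not a, w0
7. not (not b implies not a), w0
8. not b, w0
9. a, w0
Accessibility: w0Rw0
Branch closes: a and not a both at w0.
Every branch closes; the branch above is one of them.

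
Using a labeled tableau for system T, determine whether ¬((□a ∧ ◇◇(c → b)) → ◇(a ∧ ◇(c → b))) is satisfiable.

1. ¬((□a ∧ ◇◇(c → b)) → ◇(a ∧ ◇(c → b))), 0
2. □a ∧ ◇◇(c → b), 0
3. ¬◇(a ∧ ◇(c → b)), 0
4. □a, 0
5. ◇◇(c → b), 0
6. ¬(a ∧ ◇(c → b)), 0
7. a, 0
8. ¬◇(c → b), 0
9. ¬(c → b), 0
10. c, 0
11. ¬b, 0
12. ◇(c → b), 1
13. ¬(a ∧ ◇(c → b)), 1
14. a, 1
15. ¬(c → b), 1
16. c, 1
17. ¬b, 1
18. ¬◇(c → b), 1
19. c → b, 2
20. ¬(c → b), 2
21. c, 2
22. ¬b, 2
23. b, 2
Accessibility: 0R0, 0R1, 1R1, 1R2, 2R2
Branch closes: b and ¬b both at 2.
All branches of the tableau close; one closing branch shown above.

Unsatisfiable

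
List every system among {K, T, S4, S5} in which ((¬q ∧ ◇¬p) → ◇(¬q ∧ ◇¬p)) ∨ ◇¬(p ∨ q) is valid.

T, S4, S5

T-tableau for the negation ¬(((¬q ∧ ◇¬p) → ◇(¬q ∧ ◇¬p)) ∨ ◇¬(p ∨ q)):
1. ¬(((¬q ∧ ◇¬p) → ◇(¬q ∧ ◇¬p)) ∨ ◇¬(p ∨ q)), 0
2. ¬((¬q ∧ ◇¬p) → ◇(¬q ∧ ◇¬p)), 0
3. ¬◇¬(p ∨ q), 0
4. ¬q ∧ ◇¬p, 0
5. ¬◇(¬q ∧ ◇¬p), 0
6. ¬q, 0
7. ◇¬p, 0
8. p ∨ q, 0
9. ¬(¬q ∧ ◇¬p), 0
10. p, 0
11. ¬◇¬p, 0
12. ¬p, 1
13. p ∨ q, 1
14. ¬(¬q ∧ ◇¬p), 1
15. p, 1
Accessibility: 0R0, 0R1, 1R1
Branch closes: p and ¬p both at 1.
Every branch closes (one shown): valid in T, hence also in S4, S5 (every theorem of T is a theorem of S4 and S5).
K-tableau for the negation ¬(((¬q ∧ ◇¬p) → ◇(¬q ∧ ◇¬p)) ∨ ◇¬(p ∨ q)):
1. ¬(((¬q ∧ ◇¬p) → ◇(¬q ∧ ◇¬p)) ∨ ◇¬(p ∨ q)), 0
2. ¬((¬q ∧ ◇¬p) → ◇(¬q ∧ ◇¬p)), 0
3. ¬◇¬(p ∨ q), 0
4. ¬q ∧ ◇¬p, 0
5. ¬◇(¬q ∧ ◇¬p), 0
6. ¬q, 0
7. ◇¬p, 0
8. ¬p, 1
9. p ∨ q, 1
10. ¬(¬q ∧ ◇¬p), 1
11. q, 1
12. ¬◇¬p, 1
Accessibility: 0R1
Complete open branch: countermodel on a K-frame, so not valid in K.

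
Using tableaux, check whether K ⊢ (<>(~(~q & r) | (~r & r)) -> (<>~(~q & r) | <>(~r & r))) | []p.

Valid in K

Tableau for the negation ~((<>(~(~q & r) | (~r & r)) -> (<>~(~q & r) | <>(~r & r))) | []p):
1. ~((<>(~(~q & r) | (~r & r)) -> (<>~(~q & r) | <>(~r & r))) | []p), u
2. ~(<>(~(~q & r) | (~r & r)) -> (<>~(~q & r) | <>(~r & r))), u   [~|-rule on 1]
3. ~[]p, u   [~|-rule on 1]
4. <>(~(~q & r) | (~r & r)), u   [~->-rule on 2]
5. ~(<>~(~q & r) | <>(~r & r)), u   [~->-rule on 2]
6. ~<>~(~q & r), u   [~|-rule on 5]
7. ~<>(~r & r), u   [~|-rule on 5]
8. ~p, v   [~[]-rule on 3: fresh world v, uRv]
9. ~q & r, v   [~<>-rule on 6 via uRv]
10. ~q, v   [&-rule on 9]
11. r, v   [&-rule on 9]
12. ~(~r & r), v   [~<>-rule on 7 via uRv]
13. ~(~q & r) | (~r & r), w   [<>-rule on 4: fresh world w, uRw]
14. ~q & r, w   [~<>-rule on 6 via uRw]
15. ~q, w   [&-rule on 14]
16. r, w   [&-rule on 14]
17. ~(~r & r), w   [~<>-rule on 7 via uRw]
18. ~(~q & r), w   [|-rule on 13 (branches; this branch)]
19. ~r, w   [~&-rule on 18 (branches; this branch)]
Accessibility: uRv, uRw
Branch closes: r and ~r both at w.
Every branch of the negation's tableau closes; the branch above is one of them.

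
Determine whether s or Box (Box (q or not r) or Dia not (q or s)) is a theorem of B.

Invalid (countermodel exists)

Tableau for the negation not (s or Box (Box (q or not r) or Dia not (q or s))):
1. not (s or Box (Box (q or not r) or Dia not (q or s))), u
2. not s, u
3. not Box (Box (q or not r) or Dia not (q or s)), u
4. not (Box (q or not r) or Dia not (q or s)), v
5. not Box (q or not r), v
6. not Dia not (q or s), v
7. q or s, u
8. q or s, v
9. q, u
10. s, v
11. not (q or not r), w
12. not q, w
13. r, w
14. q or s, w
15. s, w
Accessibility: uRu, uRv, vRu, vRv, vRw, wRv, wRw
The negation has an open branch (countermodel exists).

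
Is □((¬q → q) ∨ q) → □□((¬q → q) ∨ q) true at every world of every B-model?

Tableau for the negation ¬(□((¬q → q) ∨ q) → □□((¬q → q) ∨ q)):
1. ¬(□((¬q → q) ∨ q) → □□((¬q → q) ∨ q)), w0
2. □((¬q → q) ∨ q), w0
3. ¬□□((¬q → q) ∨ q), w0
4. (¬q → q) ∨ q, w0
5. q, w0
6. ¬□((¬q → q) ∨ q), w1
7. (¬q → q) ∨ q, w1
8. q, w1
9. ¬((¬q → q) ∨ q), w2
10. ¬(¬q → q), w2
11. ¬q, w2
Accessibility: w0Rw0, w0Rw1, w1Rw0, w1Rw1, w1Rw2, w2Rw1, w2Rw2
The negation has an open branch (countermodel exists).

Invalid (countermodel exists)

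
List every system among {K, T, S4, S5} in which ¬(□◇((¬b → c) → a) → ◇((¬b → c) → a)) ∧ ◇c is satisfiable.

T-tableau for the formula:
1. ¬(□◇((¬b → c) → a) → ◇((¬b → c) → a)) ∧ ◇c, 0
2. ¬(□◇((¬b → c) → a) → ◇((¬b → c) → a)), 0   [∧-rule on 1]
3. ◇c, 0   [∧-rule on 1]
4. □◇((¬b → c) → a), 0   [¬→-rule on 2]
5. ¬◇((¬b → c) → a), 0   [¬→-rule on 2]
6. ◇((¬b → c) → a), 0   [□-rule on 4 via 0R0]
7. ¬((¬b → c) → a), 0   [¬◇-rule on 5 via 0R0]
8. ¬b → c, 0   [¬→-rule on 7]
9. ¬a, 0   [¬→-rule on 7]
10. c, 0   [→-rule on 8 (branches; this branch)]
11. c, 1   [◇-rule on 3: fresh world 1, 0R1]
12. ◇((¬b → c) → a), 1   [□-rule on 4 via 0R1]
13. ¬((¬b → c) → a), 1   [¬◇-rule on 5 via 0R1]
14. ¬b → c, 1   [¬→-rule on 13]
15. ¬a, 1   [¬→-rule on 13]
16. (¬b → c) → a, 2   [◇-rule on 6: fresh world 2, 0R2]
17. ◇((¬b → c) → a), 2   [□-rule on 4 via 0R2]
18. ¬((¬b → c) → a), 2   [¬◇-rule on 5 via 0R2]
19. ¬b → c, 2   [¬→-rule on 18]
20. ¬a, 2   [¬→-rule on 18]
21. ¬(¬b → c), 2   [→-rule on 16 (branches; this branch)]
22. ¬b, 2   [¬→-rule on 21]
23. ¬c, 2   [¬→-rule on 21]
24. c, 2   [→-rule on 19 (branches; this branch)]
Accessibility: 0R0, 0R1, 0R2, 1R1, 2R2
Branch closes: c and ¬c both at 2.
Every branch closes (one shown): unsatisfiable in T, hence also in S4, S5 (every S4/S5-frame is a T-frame).
K-tableau for the formula:
1. ¬(□◇((¬b → c) → a) → ◇((¬b → c) → a)) ∧ ◇c, 0
2. ¬(□◇((¬b → c) → a) → ◇((¬b → c) → a)), 0   [∧-rule on 1]
3. ◇c, 0   [∧-rule on 1]
4. □◇((¬b → c) → a), 0   [¬→-rule on 2]
5. ¬◇((¬b → c) → a), 0   [¬→-rule on 2]
6. c, 1   [◇-rule on 3: fresh world 1, 0R1]
7. ◇((¬b → c) → a), 1   [□-rule on 4 via 0R1]
8. ¬((¬b → c) → a), 1   [¬◇-rule on 5 via 0R1]
9. ¬b → c, 1   [¬→-rule on 8]
10. ¬a, 1   [¬→-rule on 8]
11. (¬b → c) → a, 2   [◇-rule on 7: fresh world 2, 1R2]
12. a, 2   [→-rule on 11 (branches; this branch)]
Accessibility: 0R1, 1R2
Complete open branch: satisfiable in K.

K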